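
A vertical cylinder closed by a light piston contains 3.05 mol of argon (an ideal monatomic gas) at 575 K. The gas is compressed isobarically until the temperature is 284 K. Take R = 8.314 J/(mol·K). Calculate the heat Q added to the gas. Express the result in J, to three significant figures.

Isobaric: W = nRΔT = (3.05)(8.314)(-291) = -7379 J.
ΔU = nCᵥΔT with Cᵥ = 3R/2: ΔU = (3.05)(12.47)(-291) = -11069 J.
Q = ΔU + W = -11069 − 7379 = -18448 J.

Q ≈ -18400 J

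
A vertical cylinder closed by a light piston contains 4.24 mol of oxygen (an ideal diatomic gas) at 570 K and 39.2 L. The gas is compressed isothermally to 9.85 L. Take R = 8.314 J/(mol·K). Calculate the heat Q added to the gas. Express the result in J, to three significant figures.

Isothermal ⇒ ΔU = 0, so Q = W = nRT ln(V₂/V₁).
Q = (4.24)(8.314)(570) ln(9.85/39.2) = 20093 × -1.381 = -27753 J.

Q ≈ -27800 J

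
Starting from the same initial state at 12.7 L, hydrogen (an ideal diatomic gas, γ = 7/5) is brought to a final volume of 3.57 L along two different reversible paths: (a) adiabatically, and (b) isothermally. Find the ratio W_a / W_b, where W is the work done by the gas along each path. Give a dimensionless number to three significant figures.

W_a / W_b ≈ 1.30

Path (a) adiabatic: W = P₁V₁(1 − (V₁/V₂)^(γ−1))/(γ−1) → W_a/(P₁V₁) = -1.653.
Path (b) isothermal: W = P₁V₁ ln(V₂/V₁) → W_b/(P₁V₁) = -1.269.
W_a / W_b = -1.653 / -1.269 = 1.303.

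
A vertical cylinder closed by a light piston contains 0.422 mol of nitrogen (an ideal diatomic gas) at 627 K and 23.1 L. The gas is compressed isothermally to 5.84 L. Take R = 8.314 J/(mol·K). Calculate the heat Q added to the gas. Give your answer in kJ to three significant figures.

Q ≈ -3.02 kJ

Isothermal ⇒ ΔU = 0, so Q = W = nRT ln(V₂/V₁).
Q = (0.422)(8.314)(627) ln(5.84/23.1) = 2200 × -1.375 = -3025 J.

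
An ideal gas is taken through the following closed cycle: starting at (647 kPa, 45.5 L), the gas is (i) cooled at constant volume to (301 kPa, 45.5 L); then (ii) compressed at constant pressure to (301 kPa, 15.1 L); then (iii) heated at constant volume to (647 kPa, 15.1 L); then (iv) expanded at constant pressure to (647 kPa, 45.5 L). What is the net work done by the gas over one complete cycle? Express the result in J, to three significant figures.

W_net ≈ 10500 J

Constant-volume legs do no work.
W(ii) = (301)(15.1 − 45.5) = -9150 J; W(iv) = (647)(45.5 − 15.1) = 19669 J.
W_net = -9150 + 19669 = 10518 J (the clockwise enclosed area).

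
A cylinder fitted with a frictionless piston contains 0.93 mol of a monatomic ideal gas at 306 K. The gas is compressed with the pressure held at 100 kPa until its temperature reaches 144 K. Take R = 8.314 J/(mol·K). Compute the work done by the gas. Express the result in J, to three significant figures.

Isobaric: W = P ΔV = nR ΔT.
W = (0.93)(8.314)(144 − 306) = -1253 J.

W ≈ -1250 J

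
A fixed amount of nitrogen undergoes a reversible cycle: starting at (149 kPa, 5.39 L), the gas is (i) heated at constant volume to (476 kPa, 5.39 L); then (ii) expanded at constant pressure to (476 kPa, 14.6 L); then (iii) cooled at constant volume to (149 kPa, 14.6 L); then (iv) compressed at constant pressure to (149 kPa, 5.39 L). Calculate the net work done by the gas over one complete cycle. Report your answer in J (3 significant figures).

W_net ≈ 3010 J

Constant-volume legs do no work.
W(ii) = (476)(14.6 − 5.39) = 4384 J; W(iv) = (149)(5.39 − 14.6) = -1372 J.
W_net = 4384 − 1372 = 3012 J (the clockwise enclosed area).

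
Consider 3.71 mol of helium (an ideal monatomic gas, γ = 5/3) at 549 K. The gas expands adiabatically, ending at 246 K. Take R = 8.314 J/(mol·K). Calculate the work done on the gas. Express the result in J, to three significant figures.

W ≈ -14000 J

Adiabatic ⇒ Q = 0, so W_by = −ΔU = nCᵥ(T₁ − T₂).
Cᵥ = 3R/2 = 12.47 J/(mol·K).
W = (3.71)(12.47)(549 − 246) = 14019 J.
Work on gas = −W_by = -14019 J.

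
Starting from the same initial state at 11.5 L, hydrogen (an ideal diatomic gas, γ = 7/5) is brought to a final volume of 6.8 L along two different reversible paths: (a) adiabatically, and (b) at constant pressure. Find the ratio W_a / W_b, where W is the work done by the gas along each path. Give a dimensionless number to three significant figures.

Path (a) adiabatic: W = P₁V₁(1 − (V₁/V₂)^(γ−1))/(γ−1) → W_a/(P₁V₁) = -0.5847.
Path (b) isobaric: W = P₁(V₂ − V₁) → W_b/(P₁V₁) = -0.4087.
W_a / W_b = -0.5847 / -0.4087 = 1.431.

W_a / W_b ≈ 1.43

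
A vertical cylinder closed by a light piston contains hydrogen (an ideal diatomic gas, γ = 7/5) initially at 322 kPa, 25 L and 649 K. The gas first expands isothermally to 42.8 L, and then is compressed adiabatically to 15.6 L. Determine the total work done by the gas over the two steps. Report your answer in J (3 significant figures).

Step 1 (isothermal): W = P₁V₁ ln(V₂/V₁) = (8050) ln(42.8/25) = 4328 J.
After step 1: P = 188.1 kPa, V = 42.8 L, T = 649 K.
Step 2 (adiabatic): W = (P₁V₁ − P₂V₂)/(γ−1) = (8050 − 12054)/0.4 = -10009 J.
W_total = 4328 − 10009 = -5681 J.

W_total ≈ -5680 J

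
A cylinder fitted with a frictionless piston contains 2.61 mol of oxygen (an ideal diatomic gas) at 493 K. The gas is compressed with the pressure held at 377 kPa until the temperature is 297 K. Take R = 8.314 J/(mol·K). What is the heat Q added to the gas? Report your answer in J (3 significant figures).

Q ≈ -14900 J

Isobaric: W = nRΔT = (2.61)(8.314)(-196) = -4253 J.
ΔU = nCᵥΔT with Cᵥ = 5R/2: ΔU = (2.61)(20.79)(-196) = -10633 J.
Q = ΔU + W = -10633 − 4253 = -14886 J.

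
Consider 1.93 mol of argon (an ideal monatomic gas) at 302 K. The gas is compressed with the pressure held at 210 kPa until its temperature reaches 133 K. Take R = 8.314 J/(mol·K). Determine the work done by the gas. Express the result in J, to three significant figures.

W ≈ -2710 J

Isobaric: W = P ΔV = nR ΔT.
W = (1.93)(8.314)(133 − 302) = -2712 J.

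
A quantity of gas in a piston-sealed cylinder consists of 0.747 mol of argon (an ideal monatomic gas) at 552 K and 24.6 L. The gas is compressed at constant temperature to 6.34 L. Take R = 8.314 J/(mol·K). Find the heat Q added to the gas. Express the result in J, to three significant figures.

Isothermal ⇒ ΔU = 0, so Q = W = nRT ln(V₂/V₁).
Q = (0.747)(8.314)(552) ln(6.34/24.6) = 3428 × -1.356 = -4648 J.

Q ≈ -4650 J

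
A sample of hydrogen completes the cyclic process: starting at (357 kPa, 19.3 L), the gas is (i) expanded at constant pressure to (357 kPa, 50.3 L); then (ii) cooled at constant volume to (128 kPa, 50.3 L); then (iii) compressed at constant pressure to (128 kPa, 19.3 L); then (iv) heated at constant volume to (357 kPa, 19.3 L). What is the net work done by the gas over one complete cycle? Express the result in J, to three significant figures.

Constant-volume legs do no work.
W(i) = (357)(50.3 − 19.3) = 11067 J; W(iii) = (128)(19.3 − 50.3) = -3968 J.
W_net = 11067 − 3968 = 7099 J (the clockwise enclosed area).

W_net ≈ 7100 J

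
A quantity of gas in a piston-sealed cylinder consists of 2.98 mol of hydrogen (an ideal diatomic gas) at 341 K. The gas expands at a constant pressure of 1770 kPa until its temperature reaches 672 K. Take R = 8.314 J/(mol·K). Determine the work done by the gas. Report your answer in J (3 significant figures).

Isobaric: W = P ΔV = nR ΔT.
W = (2.98)(8.314)(672 − 341) = 8201 J.

W ≈ 8200 J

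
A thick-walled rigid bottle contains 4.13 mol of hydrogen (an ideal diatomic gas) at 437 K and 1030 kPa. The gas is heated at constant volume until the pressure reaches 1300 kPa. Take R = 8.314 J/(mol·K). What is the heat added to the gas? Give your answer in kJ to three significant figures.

Constant volume ⇒ W = 0, so Q = ΔU = nCᵥΔT with Cᵥ = 5R/2 = 20.79 J/(mol·K).
At constant V, T₂/T₁ = P₂/P₁ ⇒ ΔT = T₁(P₂/P₁ − 1) = 437·(1300/1030 − 1) = 114.6 K.
ΔU = (4.13)(20.79)(114.6) = 9833 J.

Q ≈ 9.83 kJ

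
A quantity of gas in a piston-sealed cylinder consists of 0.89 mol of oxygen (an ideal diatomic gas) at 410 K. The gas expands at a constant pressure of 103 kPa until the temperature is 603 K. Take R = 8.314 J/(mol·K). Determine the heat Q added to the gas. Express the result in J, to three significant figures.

Q ≈ 5000 J

Isobaric: W = nRΔT = (0.89)(8.314)(193) = 1428 J.
ΔU = nCᵥΔT with Cᵥ = 5R/2: ΔU = (0.89)(20.79)(193) = 3570 J.
Q = ΔU + W = 3570 + 1428 = 4998 J.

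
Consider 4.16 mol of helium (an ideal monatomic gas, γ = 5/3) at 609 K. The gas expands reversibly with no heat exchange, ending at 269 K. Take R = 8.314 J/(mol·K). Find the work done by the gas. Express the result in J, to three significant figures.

Adiabatic ⇒ Q = 0, so W_by = −ΔU = nCᵥ(T₁ − T₂).
Cᵥ = 3R/2 = 12.47 J/(mol·K).
W = (4.16)(12.47)(609 − 269) = 17639 J.

W ≈ 17600 J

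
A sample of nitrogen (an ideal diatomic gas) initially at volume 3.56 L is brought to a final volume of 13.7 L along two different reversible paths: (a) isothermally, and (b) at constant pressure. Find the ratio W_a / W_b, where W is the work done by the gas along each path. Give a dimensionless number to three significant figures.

W_a / W_b ≈ 0.473

Path (a) isothermal: W = P₁V₁ ln(V₂/V₁) → W_a/(P₁V₁) = 1.348.
Path (b) isobaric: W = P₁(V₂ − V₁) → W_b/(P₁V₁) = 2.848.
W_a / W_b = 1.348 / 2.848 = 0.4731.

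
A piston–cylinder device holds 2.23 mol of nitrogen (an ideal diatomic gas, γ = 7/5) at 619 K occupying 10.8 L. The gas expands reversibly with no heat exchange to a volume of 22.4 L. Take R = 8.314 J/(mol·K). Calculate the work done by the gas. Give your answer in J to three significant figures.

W ≈ 7260 J

Adiabatic: TV^(γ−1) = const with γ = 7/5.
T₂ = T₁ (V₁/V₂)^(γ−1) = 619 × (10.8/22.4)^0.4 = 619 × 0.7469 = 462.3 K.
W_by = nCᵥ(T₁ − T₂) = (2.23)(20.79)(619 − 462.3) = 7261 J.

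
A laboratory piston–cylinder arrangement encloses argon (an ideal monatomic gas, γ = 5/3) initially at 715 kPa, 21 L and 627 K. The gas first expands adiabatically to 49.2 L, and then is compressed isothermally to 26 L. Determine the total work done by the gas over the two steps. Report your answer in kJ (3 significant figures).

W_total ≈ 4.33 kJ

Step 1 (adiabatic): W = (P₁V₁ − P₂V₂)/(γ−1) = (15015 − 8512)/0.667 = 9755 J.
After step 1: P = 173 kPa, V = 49.2 L, T = 355.4 K.
Step 2 (isothermal): W = P₁V₁ ln(V₂/V₁) = (8512) ln(26/49.2) = -5429 J.
W_total = 9755 − 5429 = 4326 J.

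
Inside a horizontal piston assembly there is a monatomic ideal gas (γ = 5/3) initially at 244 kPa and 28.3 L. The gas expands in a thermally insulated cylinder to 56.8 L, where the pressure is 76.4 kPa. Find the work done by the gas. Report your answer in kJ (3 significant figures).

W ≈ 3.85 kJ

Adiabatic: W = (P₁V₁ − P₂V₂)/(γ − 1) with γ = 5/3.
P₁V₁ = 6905 J, P₂V₂ = 4340 J.
W = (6905 − 4340) / 0.6667 = 3849 J.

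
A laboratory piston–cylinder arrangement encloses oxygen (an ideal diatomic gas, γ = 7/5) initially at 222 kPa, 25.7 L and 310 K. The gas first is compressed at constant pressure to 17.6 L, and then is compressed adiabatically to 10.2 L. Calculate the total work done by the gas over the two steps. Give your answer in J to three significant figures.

Step 1 (isobaric): W = PΔV = (222 kPa)(17.6 − 25.7 L) = -1798 J.
After step 1: P = 222 kPa, V = 17.6 L, T = 212.3 K.
Step 2 (adiabatic): W = (P₁V₁ − P₂V₂)/(γ−1) = (3907 − 4860)/0.4 = -2382 J.
W_total = -1798 − 2382 = -4180 J.

W_total ≈ -4180 J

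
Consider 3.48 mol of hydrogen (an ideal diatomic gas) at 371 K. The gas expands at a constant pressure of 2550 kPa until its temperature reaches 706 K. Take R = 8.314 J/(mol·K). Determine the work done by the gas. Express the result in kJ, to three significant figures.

Isobaric: W = P ΔV = nR ΔT.
W = (3.48)(8.314)(706 − 371) = 9692 J.

W ≈ 9.69 kJ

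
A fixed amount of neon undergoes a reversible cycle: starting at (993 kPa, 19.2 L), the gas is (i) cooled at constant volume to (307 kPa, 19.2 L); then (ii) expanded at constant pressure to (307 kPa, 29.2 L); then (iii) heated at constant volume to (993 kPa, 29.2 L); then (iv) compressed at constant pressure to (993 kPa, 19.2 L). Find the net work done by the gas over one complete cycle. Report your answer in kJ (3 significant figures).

W_net ≈ -6.86 kJ

Constant-volume legs do no work.
W(ii) = (307)(29.2 − 19.2) = 3070 J; W(iv) = (993)(19.2 − 29.2) = -9930 J.
W_net = 3070 − 9930 = -6860 J (the counter-clockwise enclosed area).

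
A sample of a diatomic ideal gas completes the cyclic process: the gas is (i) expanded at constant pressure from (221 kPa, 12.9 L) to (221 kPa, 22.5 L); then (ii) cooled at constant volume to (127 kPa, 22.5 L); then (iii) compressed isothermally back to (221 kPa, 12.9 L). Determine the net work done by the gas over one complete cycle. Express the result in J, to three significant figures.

Leg (i): W = PΔV = (221)(22.5 − 12.9) = 2122 J.
Leg (ii): W = 0.
Leg (iii): W = PᵢVᵢ ln(V_f/Vᵢ) = (2858) ln(12.9/22.5) = -1590 J.
W_net = 2122 − 1590 = 532 J.

W_net ≈ 532 J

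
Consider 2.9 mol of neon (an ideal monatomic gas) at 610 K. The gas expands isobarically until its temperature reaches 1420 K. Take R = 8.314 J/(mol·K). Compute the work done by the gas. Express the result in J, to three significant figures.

Isobaric: W = P ΔV = nR ΔT.
W = (2.9)(8.314)(1420 − 610) = 19530 J.

W ≈ 19500 J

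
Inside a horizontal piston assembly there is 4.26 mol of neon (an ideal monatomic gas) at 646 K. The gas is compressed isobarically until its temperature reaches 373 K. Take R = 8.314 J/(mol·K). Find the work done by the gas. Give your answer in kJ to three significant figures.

W ≈ -9.67 kJ

Isobaric: W = P ΔV = nR ΔT.
W = (4.26)(8.314)(373 − 646) = -9669 J.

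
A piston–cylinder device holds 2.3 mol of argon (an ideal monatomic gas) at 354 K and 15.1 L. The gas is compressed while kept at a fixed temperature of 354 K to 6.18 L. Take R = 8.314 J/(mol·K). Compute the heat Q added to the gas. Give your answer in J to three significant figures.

Isothermal ⇒ ΔU = 0, so Q = W = nRT ln(V₂/V₁).
Q = (2.3)(8.314)(354) ln(6.18/15.1) = 6769 × -0.8934 = -6047 J.

Q ≈ -6050 J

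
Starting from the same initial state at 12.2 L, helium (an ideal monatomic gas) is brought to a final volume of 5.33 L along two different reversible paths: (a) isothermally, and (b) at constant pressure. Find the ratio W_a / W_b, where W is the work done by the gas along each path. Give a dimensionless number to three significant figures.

Path (a) isothermal: W = P₁V₁ ln(V₂/V₁) → W_a/(P₁V₁) = -0.8281.
Path (b) isobaric: W = P₁(V₂ − V₁) → W_b/(P₁V₁) = -0.5631.
W_a / W_b = -0.8281 / -0.5631 = 1.471.

W_a / W_b ≈ 1.47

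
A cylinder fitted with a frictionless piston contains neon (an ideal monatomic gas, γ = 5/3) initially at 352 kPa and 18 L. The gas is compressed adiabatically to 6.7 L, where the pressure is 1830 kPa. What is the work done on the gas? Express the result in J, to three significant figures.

Adiabatic: W = (P₁V₁ − P₂V₂)/(γ − 1) with γ = 5/3.
P₁V₁ = 6336 J, P₂V₂ = 12261 J.
W = (6336 − 12261) / 0.6667 = -8887 J.
Work on gas = −W_by = 8887 J.

W ≈ 8890 J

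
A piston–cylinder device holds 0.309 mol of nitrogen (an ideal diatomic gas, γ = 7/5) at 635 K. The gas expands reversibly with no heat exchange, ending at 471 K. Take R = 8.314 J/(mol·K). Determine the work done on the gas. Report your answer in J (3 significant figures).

W ≈ -1050 J

Adiabatic ⇒ Q = 0, so W_by = −ΔU = nCᵥ(T₁ − T₂).
Cᵥ = 5R/2 = 20.79 J/(mol·K).
W = (0.309)(20.79)(635 − 471) = 1053 J.
Work on gas = −W_by = -1053 J.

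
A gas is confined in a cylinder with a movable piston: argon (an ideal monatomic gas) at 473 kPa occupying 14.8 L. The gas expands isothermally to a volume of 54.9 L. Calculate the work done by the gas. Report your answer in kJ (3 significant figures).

W ≈ 9.18 kJ

Isothermal: W = nRT ln(V₂/V₁) = P₁V₁ ln(V₂/V₁).
P₁V₁ = (473 kPa)(14.8 L) = 7000 J.
W = 7000 × ln(54.9/14.8) = 7000 × 1.311
W_by_gas = 9177 J.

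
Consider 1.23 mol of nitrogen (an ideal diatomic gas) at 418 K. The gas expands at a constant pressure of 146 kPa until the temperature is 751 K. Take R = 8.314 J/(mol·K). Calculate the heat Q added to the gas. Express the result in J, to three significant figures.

Isobaric: W = nRΔT = (1.23)(8.314)(333) = 3405 J.
ΔU = nCᵥΔT with Cᵥ = 5R/2: ΔU = (1.23)(20.79)(333) = 8513 J.
Q = ΔU + W = 8513 + 3405 = 11919 J.

Q ≈ 11900 J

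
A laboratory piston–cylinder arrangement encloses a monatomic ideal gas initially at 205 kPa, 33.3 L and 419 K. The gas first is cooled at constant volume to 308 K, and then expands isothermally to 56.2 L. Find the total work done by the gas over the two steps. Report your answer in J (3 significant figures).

Step 1 (isochoric): W = 0 (constant volume).
After step 1: P = 150.7 kPa (V unchanged).
Step 2 (isothermal): W = P₁V₁ ln(V₂/V₁) = (5018) ln(56.2/33.3) = 2626 J.
W_total = 0 + 2626 = 2626 J.

W_total ≈ 2630 J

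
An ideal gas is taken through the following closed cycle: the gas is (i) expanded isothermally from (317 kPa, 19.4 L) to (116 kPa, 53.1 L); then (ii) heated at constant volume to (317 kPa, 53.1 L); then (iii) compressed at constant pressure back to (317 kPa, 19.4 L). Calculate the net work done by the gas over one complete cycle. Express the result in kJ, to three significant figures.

Leg (i): W = PᵢVᵢ ln(V_f/Vᵢ) = (6150) ln(53.1/19.4) = 6192 J.
Leg (ii): W = 0.
Leg (iii): W = PΔV = (317)(19.4 − 53.1) = -10683 J.
W_net = 6192 − 10683 = -4491 J.

W_net ≈ -4.49 kJ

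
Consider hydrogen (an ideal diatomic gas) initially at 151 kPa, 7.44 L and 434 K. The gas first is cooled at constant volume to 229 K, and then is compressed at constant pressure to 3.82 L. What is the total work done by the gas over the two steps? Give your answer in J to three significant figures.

W_total ≈ -288 J

Step 1 (isochoric): W = 0 (constant volume).
After step 1: P = 79.68 kPa (V unchanged).
Step 2 (isobaric): W = PΔV = (79.68 kPa)(3.82 − 7.44 L) = -288.4 J.
W_total = 0 − 288.4 = -288.4 J.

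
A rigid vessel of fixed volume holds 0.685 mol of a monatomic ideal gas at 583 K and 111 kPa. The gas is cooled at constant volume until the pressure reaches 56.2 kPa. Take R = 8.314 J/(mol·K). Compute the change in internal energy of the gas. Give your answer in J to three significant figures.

Constant volume ⇒ W = 0, so Q = ΔU = nCᵥΔT with Cᵥ = 3R/2 = 12.47 J/(mol·K).
At constant V, T₂/T₁ = P₂/P₁ ⇒ ΔT = T₁(P₂/P₁ − 1) = 583·(56.2/111 − 1) = -287.8 K.
ΔU = (0.685)(12.47)(-287.8) = -2459 J.

ΔU ≈ -2460 J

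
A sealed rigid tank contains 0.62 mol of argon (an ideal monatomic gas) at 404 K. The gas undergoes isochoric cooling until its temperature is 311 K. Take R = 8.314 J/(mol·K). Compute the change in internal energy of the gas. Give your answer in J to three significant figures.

ΔU ≈ -719 J

Constant volume ⇒ W = 0, so Q = ΔU = nCᵥΔT with Cᵥ = 3R/2 = 12.47 J/(mol·K).
ΔU = (0.62)(12.47)(311 − 404) = -719.1 J.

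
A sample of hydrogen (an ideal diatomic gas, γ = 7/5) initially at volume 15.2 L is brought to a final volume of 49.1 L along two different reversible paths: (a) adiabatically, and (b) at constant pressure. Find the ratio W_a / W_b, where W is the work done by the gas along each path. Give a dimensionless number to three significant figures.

W_a / W_b ≈ 0.420

Path (a) adiabatic: W = P₁V₁(1 − (V₁/V₂)^(γ−1))/(γ−1) → W_a/(P₁V₁) = 0.936.
Path (b) isobaric: W = P₁(V₂ − V₁) → W_b/(P₁V₁) = 2.23.
W_a / W_b = 0.936 / 2.23 = 0.4197.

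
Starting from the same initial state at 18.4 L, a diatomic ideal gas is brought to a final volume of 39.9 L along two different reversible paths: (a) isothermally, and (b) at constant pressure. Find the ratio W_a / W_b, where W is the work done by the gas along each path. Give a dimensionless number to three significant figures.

Path (a) isothermal: W = P₁V₁ ln(V₂/V₁) → W_a/(P₁V₁) = 0.774.
Path (b) isobaric: W = P₁(V₂ − V₁) → W_b/(P₁V₁) = 1.168.
W_a / W_b = 0.774 / 1.168 = 0.6624.

W_a / W_b ≈ 0.662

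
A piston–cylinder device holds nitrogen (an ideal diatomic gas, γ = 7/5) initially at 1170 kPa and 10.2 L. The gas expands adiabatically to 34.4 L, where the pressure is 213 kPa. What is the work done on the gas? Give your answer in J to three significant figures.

Adiabatic: W = (P₁V₁ − P₂V₂)/(γ − 1) with γ = 7/5.
P₁V₁ = 11934 J, P₂V₂ = 7327 J.
W = (11934 − 7327) / 0.4 = 11517 J.
Work on gas = −W_by = -11517 J.

W ≈ -11500 J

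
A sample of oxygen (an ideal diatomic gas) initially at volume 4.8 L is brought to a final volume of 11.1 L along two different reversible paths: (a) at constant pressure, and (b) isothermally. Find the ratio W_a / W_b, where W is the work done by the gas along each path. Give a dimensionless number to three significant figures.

W_a / W_b ≈ 1.57

Path (a) isobaric: W = P₁(V₂ − V₁) → W_a/(P₁V₁) = 1.312.
Path (b) isothermal: W = P₁V₁ ln(V₂/V₁) → W_b/(P₁V₁) = 0.8383.
W_a / W_b = 1.312 / 0.8383 = 1.566.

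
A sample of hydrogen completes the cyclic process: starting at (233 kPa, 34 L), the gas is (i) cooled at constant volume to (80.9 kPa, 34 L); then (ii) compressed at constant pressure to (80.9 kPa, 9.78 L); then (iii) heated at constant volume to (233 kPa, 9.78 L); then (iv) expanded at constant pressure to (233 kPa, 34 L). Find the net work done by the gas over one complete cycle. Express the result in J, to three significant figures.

W_net ≈ 3680 J

Constant-volume legs do no work.
W(ii) = (80.9)(9.78 − 34) = -1959 J; W(iv) = (233)(34 − 9.78) = 5643 J.
W_net = -1959 + 5643 = 3684 J (the clockwise enclosed area).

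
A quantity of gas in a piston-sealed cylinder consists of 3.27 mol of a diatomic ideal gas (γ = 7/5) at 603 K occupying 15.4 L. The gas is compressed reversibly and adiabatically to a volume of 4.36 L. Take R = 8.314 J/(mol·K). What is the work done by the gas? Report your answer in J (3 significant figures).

Adiabatic: TV^(γ−1) = const with γ = 7/5.
T₂ = T₁ (V₁/V₂)^(γ−1) = 603 × (15.4/4.36)^0.4 = 603 × 1.657 = 998.9 K.
W_by = nCᵥ(T₁ − T₂) = (3.27)(20.79)(603 − 998.9) = -26910 J.

W ≈ -26900 J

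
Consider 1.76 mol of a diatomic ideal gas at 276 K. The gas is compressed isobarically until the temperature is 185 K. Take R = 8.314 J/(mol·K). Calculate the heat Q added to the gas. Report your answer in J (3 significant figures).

Isobaric: W = nRΔT = (1.76)(8.314)(-91) = -1332 J.
ΔU = nCᵥΔT with Cᵥ = 5R/2: ΔU = (1.76)(20.79)(-91) = -3329 J.
Q = ΔU + W = -3329 − 1332 = -4660 J.

Q ≈ -4660 J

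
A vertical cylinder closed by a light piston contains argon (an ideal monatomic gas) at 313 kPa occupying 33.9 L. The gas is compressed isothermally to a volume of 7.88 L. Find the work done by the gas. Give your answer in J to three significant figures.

W ≈ -15500 J

Isothermal: W = nRT ln(V₂/V₁) = P₁V₁ ln(V₂/V₁).
P₁V₁ = (313 kPa)(33.9 L) = 10611 J.
W = 10611 × ln(7.88/33.9) = 10611 × -1.459
W_by_gas = -15482 J.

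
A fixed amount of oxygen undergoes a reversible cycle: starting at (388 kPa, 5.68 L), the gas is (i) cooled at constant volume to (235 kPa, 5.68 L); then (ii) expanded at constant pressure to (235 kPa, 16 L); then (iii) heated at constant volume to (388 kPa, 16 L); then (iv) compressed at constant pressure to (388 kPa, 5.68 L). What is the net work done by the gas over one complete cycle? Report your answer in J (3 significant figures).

Constant-volume legs do no work.
W(ii) = (235)(16 − 5.68) = 2425 J; W(iv) = (388)(5.68 − 16) = -4004 J.
W_net = 2425 − 4004 = -1579 J (the counter-clockwise enclosed area).

W_net ≈ -1580 J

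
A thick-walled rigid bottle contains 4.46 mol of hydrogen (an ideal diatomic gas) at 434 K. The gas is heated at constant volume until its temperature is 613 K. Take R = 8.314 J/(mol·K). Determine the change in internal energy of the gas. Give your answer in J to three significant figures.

Constant volume ⇒ W = 0, so Q = ΔU = nCᵥΔT with Cᵥ = 5R/2 = 20.79 J/(mol·K).
ΔU = (4.46)(20.79)(613 − 434) = 16593 J.

ΔU ≈ 16600 J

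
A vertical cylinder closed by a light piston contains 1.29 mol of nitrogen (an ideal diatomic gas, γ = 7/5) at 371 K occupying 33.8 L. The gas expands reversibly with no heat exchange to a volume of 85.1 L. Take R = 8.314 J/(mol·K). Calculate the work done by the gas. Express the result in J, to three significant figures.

Adiabatic: TV^(γ−1) = const with γ = 7/5.
T₂ = T₁ (V₁/V₂)^(γ−1) = 371 × (33.8/85.1)^0.4 = 371 × 0.6912 = 256.4 K.
W_by = nCᵥ(T₁ − T₂) = (1.29)(20.79)(371 − 256.4) = 3072 J.

W ≈ 3070 J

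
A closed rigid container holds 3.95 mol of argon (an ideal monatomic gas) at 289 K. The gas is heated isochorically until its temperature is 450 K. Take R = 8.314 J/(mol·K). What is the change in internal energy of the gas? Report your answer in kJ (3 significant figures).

ΔU ≈ 7.93 kJ

Constant volume ⇒ W = 0, so Q = ΔU = nCᵥΔT with Cᵥ = 3R/2 = 12.47 J/(mol·K).
ΔU = (3.95)(12.47)(450 − 289) = 7931 J.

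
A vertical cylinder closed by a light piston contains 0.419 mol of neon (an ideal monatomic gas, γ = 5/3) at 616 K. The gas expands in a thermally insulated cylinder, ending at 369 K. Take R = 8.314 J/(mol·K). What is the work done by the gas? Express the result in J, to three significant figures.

Adiabatic ⇒ Q = 0, so W_by = −ΔU = nCᵥ(T₁ − T₂).
Cᵥ = 3R/2 = 12.47 J/(mol·K).
W = (0.419)(12.47)(616 − 369) = 1291 J.

W ≈ 1290 J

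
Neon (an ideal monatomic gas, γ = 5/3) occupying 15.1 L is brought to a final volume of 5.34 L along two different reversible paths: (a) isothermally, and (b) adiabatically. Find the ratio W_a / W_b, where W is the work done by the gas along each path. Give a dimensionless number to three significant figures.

W_a / W_b ≈ 0.693

Path (a) isothermal: W = P₁V₁ ln(V₂/V₁) → W_a/(P₁V₁) = -1.039.
Path (b) adiabatic: W = P₁V₁(1 − (V₁/V₂)^(γ−1))/(γ−1) → W_b/(P₁V₁) = -1.499.
W_a / W_b = -1.039 / -1.499 = 0.6932.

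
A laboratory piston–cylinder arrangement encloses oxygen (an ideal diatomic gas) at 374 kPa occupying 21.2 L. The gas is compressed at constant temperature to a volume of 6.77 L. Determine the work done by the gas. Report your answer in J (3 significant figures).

W ≈ -9050 J

Isothermal: W = nRT ln(V₂/V₁) = P₁V₁ ln(V₂/V₁).
P₁V₁ = (374 kPa)(21.2 L) = 7929 J.
W = 7929 × ln(6.77/21.2) = 7929 × -1.142
W_by_gas = -9051 J.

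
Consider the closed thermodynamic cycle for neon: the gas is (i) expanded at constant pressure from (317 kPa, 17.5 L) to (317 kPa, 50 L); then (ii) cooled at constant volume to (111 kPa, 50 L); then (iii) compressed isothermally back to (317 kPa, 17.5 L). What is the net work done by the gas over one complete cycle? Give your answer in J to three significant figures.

W_net ≈ 4480 J

Leg (i): W = PΔV = (317)(50 − 17.5) = 10302 J.
Leg (ii): W = 0.
Leg (iii): W = PᵢVᵢ ln(V_f/Vᵢ) = (5550) ln(17.5/50) = -5827 J.
W_net = 10302 − 5827 = 4476 J.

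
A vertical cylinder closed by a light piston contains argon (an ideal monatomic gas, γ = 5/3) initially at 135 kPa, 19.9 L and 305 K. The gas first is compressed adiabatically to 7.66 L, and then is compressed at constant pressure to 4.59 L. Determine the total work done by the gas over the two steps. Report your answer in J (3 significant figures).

W_total ≈ -5620 J

Step 1 (adiabatic): W = (P₁V₁ − P₂V₂)/(γ−1) = (2686 − 5077)/0.667 = -3586 J.
After step 1: P = 662.8 kPa, V = 7.66 L, T = 576.4 K.
Step 2 (isobaric): W = PΔV = (662.8 kPa)(4.59 − 7.66 L) = -2035 J.
W_total = -3586 − 2035 = -5620 J.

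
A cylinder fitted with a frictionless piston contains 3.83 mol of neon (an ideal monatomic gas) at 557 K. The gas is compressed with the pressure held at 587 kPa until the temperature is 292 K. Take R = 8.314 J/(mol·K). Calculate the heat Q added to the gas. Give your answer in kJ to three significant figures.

Isobaric: W = nRΔT = (3.83)(8.314)(-265) = -8438 J.
ΔU = nCᵥΔT with Cᵥ = 3R/2: ΔU = (3.83)(12.47)(-265) = -12657 J.
Q = ΔU + W = -12657 − 8438 = -21096 J.

Q ≈ -21.1 kJ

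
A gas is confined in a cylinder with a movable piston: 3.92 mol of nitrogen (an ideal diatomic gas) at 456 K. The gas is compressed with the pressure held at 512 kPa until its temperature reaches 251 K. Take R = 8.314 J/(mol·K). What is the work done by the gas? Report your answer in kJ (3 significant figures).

W ≈ -6.68 kJ

Isobaric: W = P ΔV = nR ΔT.
W = (3.92)(8.314)(251 − 456) = -6681 J.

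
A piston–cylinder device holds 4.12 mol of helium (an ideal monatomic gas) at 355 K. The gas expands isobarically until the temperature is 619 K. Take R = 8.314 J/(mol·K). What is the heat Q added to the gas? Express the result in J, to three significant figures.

Isobaric: W = nRΔT = (4.12)(8.314)(264) = 9043 J.
ΔU = nCᵥΔT with Cᵥ = 3R/2: ΔU = (4.12)(12.47)(264) = 13564 J.
Q = ΔU + W = 13564 + 9043 = 22607 J.

Q ≈ 22600 J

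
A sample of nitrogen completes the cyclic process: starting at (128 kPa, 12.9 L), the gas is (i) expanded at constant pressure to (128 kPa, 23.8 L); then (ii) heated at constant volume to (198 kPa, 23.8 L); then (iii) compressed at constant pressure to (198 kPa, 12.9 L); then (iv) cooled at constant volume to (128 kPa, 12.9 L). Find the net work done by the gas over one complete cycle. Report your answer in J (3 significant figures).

W_net ≈ -763 J

Constant-volume legs do no work.
W(i) = (128)(23.8 − 12.9) = 1395 J; W(iii) = (198)(12.9 − 23.8) = -2158 J.
W_net = 1395 − 2158 = -763 J (the counter-clockwise enclosed area).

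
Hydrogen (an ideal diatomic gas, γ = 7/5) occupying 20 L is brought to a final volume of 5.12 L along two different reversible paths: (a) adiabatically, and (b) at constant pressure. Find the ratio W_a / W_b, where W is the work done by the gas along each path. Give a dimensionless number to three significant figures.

Path (a) adiabatic: W = P₁V₁(1 − (V₁/V₂)^(γ−1))/(γ−1) → W_a/(P₁V₁) = -1.812.
Path (b) isobaric: W = P₁(V₂ − V₁) → W_b/(P₁V₁) = -0.744.
W_a / W_b = -1.812 / -0.744 = 2.435.

W_a / W_b ≈ 2.44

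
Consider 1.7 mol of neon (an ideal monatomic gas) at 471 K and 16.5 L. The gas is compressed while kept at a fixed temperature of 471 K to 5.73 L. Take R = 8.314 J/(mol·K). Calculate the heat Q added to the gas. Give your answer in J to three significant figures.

Q ≈ -7040 J

Isothermal ⇒ ΔU = 0, so Q = W = nRT ln(V₂/V₁).
Q = (1.7)(8.314)(471) ln(5.73/16.5) = 6657 × -1.058 = -7041 J.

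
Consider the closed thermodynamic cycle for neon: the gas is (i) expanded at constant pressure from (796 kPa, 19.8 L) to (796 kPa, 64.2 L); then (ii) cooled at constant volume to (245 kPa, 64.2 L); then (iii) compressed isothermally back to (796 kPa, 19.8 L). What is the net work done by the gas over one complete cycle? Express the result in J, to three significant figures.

W_net ≈ 16800 J

Leg (i): W = PΔV = (796)(64.2 − 19.8) = 35342 J.
Leg (ii): W = 0.
Leg (iii): W = PᵢVᵢ ln(V_f/Vᵢ) = (15729) ln(19.8/64.2) = -18502 J.
W_net = 35342 − 18502 = 16840 J.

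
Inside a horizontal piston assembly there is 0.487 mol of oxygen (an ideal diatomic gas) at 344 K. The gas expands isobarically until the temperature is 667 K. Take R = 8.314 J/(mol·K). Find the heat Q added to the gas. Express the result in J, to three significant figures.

Isobaric: W = nRΔT = (0.487)(8.314)(323) = 1308 J.
ΔU = nCᵥΔT with Cᵥ = 5R/2: ΔU = (0.487)(20.79)(323) = 3270 J.
Q = ΔU + W = 3270 + 1308 = 4577 J.

Q ≈ 4580 J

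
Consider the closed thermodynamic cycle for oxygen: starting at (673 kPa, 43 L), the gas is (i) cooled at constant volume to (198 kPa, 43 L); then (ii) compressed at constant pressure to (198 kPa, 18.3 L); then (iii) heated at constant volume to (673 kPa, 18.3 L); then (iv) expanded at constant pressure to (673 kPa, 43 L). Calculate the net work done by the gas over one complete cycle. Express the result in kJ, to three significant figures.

W_net ≈ 11.7 kJ

Constant-volume legs do no work.
W(ii) = (198)(18.3 − 43) = -4891 J; W(iv) = (673)(43 − 18.3) = 16623 J.
W_net = -4891 + 16623 = 11732 J (the clockwise enclosed area).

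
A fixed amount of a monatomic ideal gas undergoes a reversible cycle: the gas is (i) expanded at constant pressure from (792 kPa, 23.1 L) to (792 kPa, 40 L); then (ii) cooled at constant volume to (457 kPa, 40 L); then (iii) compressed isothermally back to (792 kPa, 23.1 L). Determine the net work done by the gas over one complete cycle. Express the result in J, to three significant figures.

Leg (i): W = PΔV = (792)(40 − 23.1) = 13385 J.
Leg (ii): W = 0.
Leg (iii): W = PᵢVᵢ ln(V_f/Vᵢ) = (18280) ln(23.1/40) = -10037 J.
W_net = 13385 − 10037 = 3348 J.

W_net ≈ 3350 J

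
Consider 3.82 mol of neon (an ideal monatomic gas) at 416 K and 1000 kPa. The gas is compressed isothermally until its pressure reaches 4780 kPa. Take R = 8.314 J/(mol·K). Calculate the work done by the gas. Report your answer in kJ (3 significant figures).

Isothermal process: W = nRT ln(V₂/V₁) = nRT ln(P₁/P₂).
W = (3.82)(8.314)(416) × ln(1000/4780)
  = 13212 × ln(0.2092) = 13212 × -1.564
W_by_gas = -20669 J.

W ≈ -20.7 kJ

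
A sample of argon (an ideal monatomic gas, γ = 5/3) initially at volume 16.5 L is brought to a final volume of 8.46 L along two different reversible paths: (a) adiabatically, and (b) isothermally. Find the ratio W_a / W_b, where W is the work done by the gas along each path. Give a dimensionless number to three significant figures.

W_a / W_b ≈ 1.26

Path (a) adiabatic: W = P₁V₁(1 − (V₁/V₂)^(γ−1))/(γ−1) → W_a/(P₁V₁) = -0.8415.
Path (b) isothermal: W = P₁V₁ ln(V₂/V₁) → W_b/(P₁V₁) = -0.668.
W_a / W_b = -0.8415 / -0.668 = 1.26.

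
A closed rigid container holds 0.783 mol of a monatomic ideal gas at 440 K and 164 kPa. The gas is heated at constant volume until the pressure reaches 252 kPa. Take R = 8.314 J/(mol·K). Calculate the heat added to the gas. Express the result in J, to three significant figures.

Q ≈ 2310 J

Constant volume ⇒ W = 0, so Q = ΔU = nCᵥΔT with Cᵥ = 3R/2 = 12.47 J/(mol·K).
At constant V, T₂/T₁ = P₂/P₁ ⇒ ΔT = T₁(P₂/P₁ − 1) = 440·(252/164 − 1) = 236.1 K.
ΔU = (0.783)(12.47)(236.1) = 2305 J.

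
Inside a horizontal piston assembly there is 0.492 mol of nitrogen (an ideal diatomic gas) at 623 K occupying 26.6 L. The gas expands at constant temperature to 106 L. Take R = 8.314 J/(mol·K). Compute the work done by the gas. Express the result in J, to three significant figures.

W ≈ 3520 J

Isothermal: W = nRT ln(V₂/V₁).
W = (0.492)(8.314)(623) × ln(106/26.6)
  = 2548 × 1.383
W_by_gas = 3523 J.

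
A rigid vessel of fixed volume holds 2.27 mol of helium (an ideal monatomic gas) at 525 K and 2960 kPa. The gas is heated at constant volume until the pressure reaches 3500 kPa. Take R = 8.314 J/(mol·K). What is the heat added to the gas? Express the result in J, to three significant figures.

Q ≈ 2710 J

Constant volume ⇒ W = 0, so Q = ΔU = nCᵥΔT with Cᵥ = 3R/2 = 12.47 J/(mol·K).
At constant V, T₂/T₁ = P₂/P₁ ⇒ ΔT = T₁(P₂/P₁ − 1) = 525·(3500/2960 − 1) = 95.78 K.
ΔU = (2.27)(12.47)(95.78) = 2711 J.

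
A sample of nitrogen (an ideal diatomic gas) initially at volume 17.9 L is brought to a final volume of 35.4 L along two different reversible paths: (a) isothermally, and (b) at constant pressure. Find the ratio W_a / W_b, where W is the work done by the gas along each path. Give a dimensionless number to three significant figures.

Path (a) isothermal: W = P₁V₁ ln(V₂/V₁) → W_a/(P₁V₁) = 0.6819.
Path (b) isobaric: W = P₁(V₂ − V₁) → W_b/(P₁V₁) = 0.9777.
W_a / W_b = 0.6819 / 0.9777 = 0.6975.

W_a / W_b ≈ 0.697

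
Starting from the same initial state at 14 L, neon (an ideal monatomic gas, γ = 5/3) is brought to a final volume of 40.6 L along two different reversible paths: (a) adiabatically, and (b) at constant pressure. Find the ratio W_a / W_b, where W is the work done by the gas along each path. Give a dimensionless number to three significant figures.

W_a / W_b ≈ 0.401

Path (a) adiabatic: W = P₁V₁(1 − (V₁/V₂)^(γ−1))/(γ−1) → W_a/(P₁V₁) = 0.7624.
Path (b) isobaric: W = P₁(V₂ − V₁) → W_b/(P₁V₁) = 1.9.
W_a / W_b = 0.7624 / 1.9 = 0.4013.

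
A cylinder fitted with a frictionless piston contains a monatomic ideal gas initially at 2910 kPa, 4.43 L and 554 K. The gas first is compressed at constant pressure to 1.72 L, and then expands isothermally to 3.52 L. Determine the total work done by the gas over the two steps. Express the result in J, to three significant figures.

W_total ≈ -4300 J

Step 1 (isobaric): W = PΔV = (2910 kPa)(1.72 − 4.43 L) = -7886 J.
After step 1: P = 2910 kPa, V = 1.72 L, T = 215.1 K.
Step 2 (isothermal): W = P₁V₁ ln(V₂/V₁) = (5005) ln(3.52/1.72) = 3584 J.
W_total = -7886 + 3584 = -4302 J.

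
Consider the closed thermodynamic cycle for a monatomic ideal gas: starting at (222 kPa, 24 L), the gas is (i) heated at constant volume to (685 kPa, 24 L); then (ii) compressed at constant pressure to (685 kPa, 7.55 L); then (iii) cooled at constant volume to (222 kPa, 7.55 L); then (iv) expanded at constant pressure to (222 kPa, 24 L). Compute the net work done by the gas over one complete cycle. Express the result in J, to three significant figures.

Constant-volume legs do no work.
W(ii) = (685)(7.55 − 24) = -11268 J; W(iv) = (222)(24 − 7.55) = 3652 J.
W_net = -11268 + 3652 = -7616 J (the counter-clockwise enclosed area).

W_net ≈ -7620 J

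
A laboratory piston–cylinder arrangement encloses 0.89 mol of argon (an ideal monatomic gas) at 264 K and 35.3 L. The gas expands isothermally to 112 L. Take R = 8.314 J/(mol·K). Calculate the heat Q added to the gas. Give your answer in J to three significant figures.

Isothermal ⇒ ΔU = 0, so Q = W = nRT ln(V₂/V₁).
Q = (0.89)(8.314)(264) ln(112/35.3) = 1953 × 1.155 = 2255 J.

Q ≈ 2260 J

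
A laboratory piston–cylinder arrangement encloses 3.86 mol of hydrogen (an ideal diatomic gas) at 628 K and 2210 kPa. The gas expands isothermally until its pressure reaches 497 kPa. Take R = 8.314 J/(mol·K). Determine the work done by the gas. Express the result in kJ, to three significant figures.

Isothermal process: W = nRT ln(V₂/V₁) = nRT ln(P₁/P₂).
W = (3.86)(8.314)(628) × ln(2210/497)
  = 20154 × ln(4.447) = 20154 × 1.492
W_by_gas = 30073 J.

W ≈ 30.1 kJ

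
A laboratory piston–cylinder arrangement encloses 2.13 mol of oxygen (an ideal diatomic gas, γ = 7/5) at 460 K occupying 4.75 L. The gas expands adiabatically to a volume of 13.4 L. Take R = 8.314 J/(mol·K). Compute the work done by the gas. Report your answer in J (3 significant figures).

Adiabatic: TV^(γ−1) = const with γ = 7/5.
T₂ = T₁ (V₁/V₂)^(γ−1) = 460 × (4.75/13.4)^0.4 = 460 × 0.6604 = 303.8 K.
W_by = nCᵥ(T₁ − T₂) = (2.13)(20.79)(460 − 303.8) = 6915 J.

W ≈ 6920 J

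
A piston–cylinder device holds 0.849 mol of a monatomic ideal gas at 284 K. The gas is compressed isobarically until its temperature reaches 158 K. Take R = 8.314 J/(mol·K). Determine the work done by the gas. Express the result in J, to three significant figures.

Isobaric: W = P ΔV = nR ΔT.
W = (0.849)(8.314)(158 − 284) = -889.4 J.

W ≈ -889 J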